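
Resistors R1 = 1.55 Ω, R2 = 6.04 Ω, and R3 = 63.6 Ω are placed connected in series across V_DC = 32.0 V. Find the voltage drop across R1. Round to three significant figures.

V ≈ 0.697 V

ΣR = 1.55 + 6.04 + 63.6 = 71.19 Ω.
V = V_DC · R/ΣR = 32.0 × 0.02177 = 0.6967 V.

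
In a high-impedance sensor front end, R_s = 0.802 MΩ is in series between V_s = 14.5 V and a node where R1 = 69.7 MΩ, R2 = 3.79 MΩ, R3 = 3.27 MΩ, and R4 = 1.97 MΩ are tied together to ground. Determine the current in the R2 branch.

I ≈ 2.04 µA

Parallel bank: R_p = 1/(1/69.7 + 1/3.79 + 1/3.27 + 1/1.97) = 0.9161 MΩ.
V_A = 14.5 × 0.9161/1.718 = 7.731 V.
Branch current I = V_A/R2 = 7.731/3.79 = 2.040 µA.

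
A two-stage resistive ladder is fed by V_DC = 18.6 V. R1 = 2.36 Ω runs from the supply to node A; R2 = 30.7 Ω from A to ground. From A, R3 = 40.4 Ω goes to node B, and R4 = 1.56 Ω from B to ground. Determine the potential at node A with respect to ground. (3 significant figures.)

V_A ≈ 16.4 V

Node A sees R2 in parallel with the series input of stage 2, R3 + R4 = 41.96 Ω.
Effective lower resistance at A: R2 ‖ 41.96 = 17.73 Ω.
So V_A = 18.6 × 0.8825 = 16.41 V.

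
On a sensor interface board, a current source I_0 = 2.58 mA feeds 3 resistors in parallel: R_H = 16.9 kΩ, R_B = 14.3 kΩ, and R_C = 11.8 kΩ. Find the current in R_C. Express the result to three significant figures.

Total conductance ΣG = 1/16.9 + 1/14.3 + 1/11.8 = 0.2138 (units of 1/kΩ).
By the current-divider rule, I = I_0 · G_k/ΣG = 2.58 × 0.3963 = 1.022 mA.

I ≈ 1.02 mA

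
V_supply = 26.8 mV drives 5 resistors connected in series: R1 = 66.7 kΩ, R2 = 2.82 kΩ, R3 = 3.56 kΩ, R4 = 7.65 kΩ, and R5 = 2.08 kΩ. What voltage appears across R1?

Total series resistance ΣR = 66.7 + 2.82 + 3.56 + 7.65 + 2.08 = 82.81 kΩ.
Voltage divider: V = V_supply · (66.70 / 82.81) = 26.8 × 0.8055 = 21.59 mV.

V ≈ 21.6 mV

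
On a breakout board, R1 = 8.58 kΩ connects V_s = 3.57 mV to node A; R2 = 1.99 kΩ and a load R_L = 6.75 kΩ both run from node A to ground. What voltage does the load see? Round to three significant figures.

V_out ≈ 0.542 mV

The load sits in parallel with R2, giving an effective lower resistance R2' = R2·R_L/(R2+R_L) = 1.537 kΩ.
Voltage divider with the loaded lower leg: V_out = 3.57 × 1.537/(8.58 + 1.537) = 3.57 × 0.1519 = 0.5423 mV.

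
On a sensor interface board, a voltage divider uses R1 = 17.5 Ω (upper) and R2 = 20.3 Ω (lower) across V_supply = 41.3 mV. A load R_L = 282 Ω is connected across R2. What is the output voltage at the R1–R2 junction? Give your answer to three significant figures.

V_out ≈ 21.5 mV

The load sits in parallel with R2, giving an effective lower resistance R2' = R2·R_L/(R2+R_L) = 18.94 Ω.
Now apply the divider: V_out = 41.3 × 0.5197 = 21.46 mV.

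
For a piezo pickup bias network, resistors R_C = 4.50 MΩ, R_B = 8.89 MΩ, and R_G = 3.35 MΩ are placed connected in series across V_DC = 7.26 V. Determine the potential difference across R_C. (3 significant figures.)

V ≈ 1.95 V

Series total: ΣR = 4.50 + 8.89 + 3.35 = 16.74 MΩ.
By the voltage-divider rule, V = 7.26 × 4.500/16.74 = 1.952 V.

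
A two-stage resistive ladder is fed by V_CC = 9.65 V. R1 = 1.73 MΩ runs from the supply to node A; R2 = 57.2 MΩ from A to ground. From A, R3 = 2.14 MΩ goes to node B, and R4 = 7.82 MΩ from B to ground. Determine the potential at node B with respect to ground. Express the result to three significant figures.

V_B ≈ 6.29 V

The second stage (R3 + R4 = 9.960 MΩ) loads node A in parallel with R2.
R2 ‖ (R3+R4) = 8.483 MΩ.
So V_A = 9.65 × 0.8306 = 8.015 V.
Stage 2 is unloaded, so V_B = V_A · R4/(R3+R4) = 8.015 × 7.82/9.960 = 6.293 V.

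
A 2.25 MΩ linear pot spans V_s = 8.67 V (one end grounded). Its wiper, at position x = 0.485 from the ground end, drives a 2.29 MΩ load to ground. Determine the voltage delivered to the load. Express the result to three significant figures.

Split the track: R_lower = x·R_p = 1.091 MΩ, R_upper = (1−x)·R_p = 1.159 MΩ.
Lower segment in parallel with the load: 1.091 ‖ 2.29 = 0.7391 MΩ.
V_out = 8.67 × 0.7391/(1.159 + 0.7391) = 3.376 V.

V_out ≈ 3.38 V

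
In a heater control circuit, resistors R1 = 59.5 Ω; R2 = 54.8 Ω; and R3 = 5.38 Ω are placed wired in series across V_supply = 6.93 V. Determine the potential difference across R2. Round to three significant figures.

Series total: ΣR = 59.5 + 54.8 + 5.38 = 119.7 Ω.
By the voltage-divider rule, V = 6.93 × 54.80/119.7 = 3.173 V.

V ≈ 3.17 V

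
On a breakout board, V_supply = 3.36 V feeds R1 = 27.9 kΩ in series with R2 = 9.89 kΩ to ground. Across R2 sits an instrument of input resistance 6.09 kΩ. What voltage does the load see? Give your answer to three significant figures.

First combine the lower leg with the load: R2 ‖ R_L = 3.769 kΩ.
Voltage divider with the loaded lower leg: V_out = 3.36 × 3.769/(27.9 + 3.769) = 3.36 × 0.1190 = 0.3999 V.

V_out ≈ 0.400 V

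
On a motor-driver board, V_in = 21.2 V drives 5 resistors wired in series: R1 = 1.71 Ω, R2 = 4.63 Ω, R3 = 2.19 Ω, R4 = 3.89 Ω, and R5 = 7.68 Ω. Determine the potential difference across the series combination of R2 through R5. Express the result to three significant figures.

Series total: ΣR = 1.71 + 4.63 + 2.19 + 3.89 + 7.68 = 20.10 Ω.
R_{R2..R5} = 4.63 + 2.19 + 3.89 + 7.68 = 18.39 Ω.
Voltage divider: V = V_in · (18.39 / 20.10) = 21.2 × 0.9149 = 19.40 V.

V ≈ 19.4 V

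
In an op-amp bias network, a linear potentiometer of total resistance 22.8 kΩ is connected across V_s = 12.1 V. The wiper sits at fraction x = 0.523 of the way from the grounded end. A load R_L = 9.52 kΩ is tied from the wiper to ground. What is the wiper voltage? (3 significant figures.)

V_out ≈ 3.96 V

The pot divides into 10.88 kΩ above the wiper and 11.92 kΩ below.
(x·R_p) ‖ R_L = 5.294 kΩ.
Then V_out = V_s · 5.294/(10.88 + 5.294) = 3.961 V.
(Unloaded: V_out = x·V_s = 6.33 V.)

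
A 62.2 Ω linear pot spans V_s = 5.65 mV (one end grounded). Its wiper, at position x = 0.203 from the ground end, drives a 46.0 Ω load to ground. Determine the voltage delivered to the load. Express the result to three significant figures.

Split the track: R_lower = x·R_p = 12.63 Ω, R_upper = (1−x)·R_p = 49.57 Ω.
(x·R_p) ‖ R_L = 9.907 Ω.
Then V_out = V_s · 9.907/(49.57 + 9.907) = 0.9411 mV.

V_out ≈ 0.941 mV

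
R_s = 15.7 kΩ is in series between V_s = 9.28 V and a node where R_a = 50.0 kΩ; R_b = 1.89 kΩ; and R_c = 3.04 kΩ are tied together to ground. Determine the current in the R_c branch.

I ≈ 0.206 mA

Parallel bank: R_p = 1/(1/50.0 + 1/1.89 + 1/3.04) = 1.139 kΩ.
V_A by voltage divider: V_A = 9.28 × 1.139/(15.7 + 1.139) = 0.6276 V.
I(R_c) = V_A / R_c = 0.6276/3.04 = 0.2065 mA.
(Check via current divider: I_total = 0.5511 mA; share G_k/ΣG = 0.3746 → same result.)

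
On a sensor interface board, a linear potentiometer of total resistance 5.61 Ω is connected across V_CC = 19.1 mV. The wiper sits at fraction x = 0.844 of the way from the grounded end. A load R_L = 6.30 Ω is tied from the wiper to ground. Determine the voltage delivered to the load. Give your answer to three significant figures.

Split the track: R_lower = x·R_p = 4.735 Ω, R_upper = (1−x)·R_p = 0.8752 Ω.
Lower segment in parallel with the load: 4.735 ‖ 6.30 = 2.703 Ω.
Then V_out = V_CC · 2.703/(0.8752 + 2.703) = 14.43 mV.

V_out ≈ 14.4 mV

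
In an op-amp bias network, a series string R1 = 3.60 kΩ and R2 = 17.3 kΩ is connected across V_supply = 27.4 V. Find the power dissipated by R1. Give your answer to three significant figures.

The common current is I = 27.4/20.90 = 1.311 mA.
P(R1) = I²·R1 = (1.311)² × 3.60 = 6.187 mW.

P ≈ 6.19 mW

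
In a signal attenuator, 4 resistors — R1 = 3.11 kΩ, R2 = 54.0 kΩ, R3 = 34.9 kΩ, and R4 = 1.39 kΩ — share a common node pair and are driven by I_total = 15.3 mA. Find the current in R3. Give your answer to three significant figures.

I ≈ 0.403 mA

Conductances: ΣG = 1/3.11 + 1/54.0 + 1/34.9 + 1/1.39 = 1.088 (1/kΩ).
R3 takes the fraction G_k/ΣG = 0.02865/1.088 = 0.02633, so I = 15.3 × 0.02633 = 0.4029 mA.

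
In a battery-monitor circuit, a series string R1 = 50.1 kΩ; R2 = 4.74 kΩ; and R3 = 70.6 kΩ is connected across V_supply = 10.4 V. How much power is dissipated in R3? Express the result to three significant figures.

P ≈ 0.485 mW

The common current is I = 10.4/125.4 = 0.08291 mA.
P = I²R = 0.006874 × 70.6 = 0.4853 mW.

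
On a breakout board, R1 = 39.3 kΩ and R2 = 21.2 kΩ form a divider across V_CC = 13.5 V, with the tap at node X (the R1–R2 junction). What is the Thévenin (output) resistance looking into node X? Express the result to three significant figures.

With V_CC suppressed (replaced by a short), R_th = R1 ‖ R2 = (39.30 × 21.2)/(39.30 + 21.2) = 13.77 kΩ.

R_th ≈ 13.8 kΩ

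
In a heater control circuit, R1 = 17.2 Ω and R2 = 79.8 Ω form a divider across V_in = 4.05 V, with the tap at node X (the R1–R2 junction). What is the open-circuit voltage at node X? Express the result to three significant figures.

V_th ≈ 3.33 V

V_th is the unloaded tap voltage: V_in · R2/(R1+R2) = 4.05 × 0.8227 = 3.332 V.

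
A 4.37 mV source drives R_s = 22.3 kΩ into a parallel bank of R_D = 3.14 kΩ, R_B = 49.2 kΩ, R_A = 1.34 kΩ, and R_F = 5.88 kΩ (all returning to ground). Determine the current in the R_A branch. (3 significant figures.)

I ≈ 0.112 µA

Equivalent of the parallel group: R_p = 0.7967 kΩ.
Node voltage V_A = V_CC · R_p/(R_s + R_p) = 4.37 × 0.03450 = 0.1507 mV.
I(R_A) = V_A / R_A = 0.1507/1.34 = 0.1125 µA.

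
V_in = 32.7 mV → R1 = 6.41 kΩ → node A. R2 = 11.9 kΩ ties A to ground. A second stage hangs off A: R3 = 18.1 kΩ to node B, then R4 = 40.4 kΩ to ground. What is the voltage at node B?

Looking into the second stage from A: R3 + R4 = 58.50 kΩ appears in parallel with R2.
Effective lower resistance at A: R2 ‖ 58.50 = 9.888 kΩ.
First divider: V_A = V_in · 9.888/(6.41 + 9.888) = 19.84 mV.
Then the unloaded second divider: V_B = V_A × R4/(R3+R4) = 19.84 × 0.6906 = 13.70 mV.

V_B ≈ 13.7 mV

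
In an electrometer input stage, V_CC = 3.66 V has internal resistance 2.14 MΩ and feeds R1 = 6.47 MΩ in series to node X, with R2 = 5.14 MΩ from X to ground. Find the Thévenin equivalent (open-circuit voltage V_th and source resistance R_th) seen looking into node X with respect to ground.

R1' = 2.14 + 6.47 = 8.610 MΩ (source resistance + R1).
With X open, the divider is unloaded: V_th = 3.66 × 5.14/13.75 = 1.368 V.
With V_CC suppressed (replaced by a short), R_th = R1' ‖ R2 = (8.610 × 5.14)/(8.610 + 5.14) = 3.219 MΩ.

V_th ≈ 1.37 V, R_th ≈ 3.22 MΩ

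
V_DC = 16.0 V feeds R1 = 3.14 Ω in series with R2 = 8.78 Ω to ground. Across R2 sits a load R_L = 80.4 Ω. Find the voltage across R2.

V_out ≈ 11.5 V

First combine the lower leg with the load: R2 ‖ R_L = 7.916 Ω.
Then V_out = V_DC · R2'/(R1 + R2') = 16.0 × 7.916/11.06 = 11.46 V.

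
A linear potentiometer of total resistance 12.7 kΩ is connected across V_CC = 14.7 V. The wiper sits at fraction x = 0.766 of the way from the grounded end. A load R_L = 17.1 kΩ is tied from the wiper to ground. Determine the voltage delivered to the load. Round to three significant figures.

Split the track: R_lower = x·R_p = 9.728 kΩ, R_upper = (1−x)·R_p = 2.972 kΩ.
(x·R_p) ‖ R_L = 6.201 kΩ.
Then V_out = V_CC · 6.201/(2.972 + 6.201) = 9.937 V.
(Unloaded: V_out = x·V_CC = 11.3 V.)

V_out ≈ 9.94 V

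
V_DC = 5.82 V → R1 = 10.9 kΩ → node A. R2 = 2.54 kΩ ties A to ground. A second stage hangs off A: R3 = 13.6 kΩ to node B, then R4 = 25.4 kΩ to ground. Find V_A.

Node A sees R2 in parallel with the series input of stage 2, R3 + R4 = 39.00 kΩ.
Effective lower resistance at A: R2 ‖ 39.00 = 2.385 kΩ.
V_A = 5.82 × 2.385/(10.9 + 2.385) = 1.045 V.

V_A ≈ 1.04 V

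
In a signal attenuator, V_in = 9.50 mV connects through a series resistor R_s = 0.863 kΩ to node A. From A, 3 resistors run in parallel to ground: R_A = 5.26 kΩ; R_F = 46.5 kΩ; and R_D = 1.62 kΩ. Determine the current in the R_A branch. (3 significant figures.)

I ≈ 1.05 µA

Parallel bank: R_p = 1/(1/5.26 + 1/46.5 + 1/1.62) = 1.206 kΩ.
Node voltage V_A = V_in · R_p/(R_s + R_p) = 9.50 × 0.5830 = 5.538 mV.
Branch current I = V_A/R_A = 5.538/5.26 = 1.053 µA.
(Equivalently: I_total = 4.591 µA, then current-divider fraction G_k/ΣG = 0.2294.)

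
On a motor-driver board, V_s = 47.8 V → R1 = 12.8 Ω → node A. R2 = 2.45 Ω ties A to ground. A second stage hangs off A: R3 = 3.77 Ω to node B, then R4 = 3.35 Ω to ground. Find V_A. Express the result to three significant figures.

Looking into the second stage from A: R3 + R4 = 7.120 Ω appears in parallel with R2.
R2 ‖ (R3+R4) = 1.823 Ω.
So V_A = 47.8 × 0.1247 = 5.958 V.

V_A ≈ 5.96 V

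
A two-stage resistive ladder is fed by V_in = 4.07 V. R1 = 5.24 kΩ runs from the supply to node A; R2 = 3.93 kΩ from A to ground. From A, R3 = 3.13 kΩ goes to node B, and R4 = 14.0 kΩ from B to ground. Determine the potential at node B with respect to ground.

V_B ≈ 1.26 V

Node A sees R2 in parallel with the series input of stage 2, R3 + R4 = 17.13 kΩ.
R2 ‖ (R3+R4) = 3.197 kΩ.
V_A = 4.07 × 3.197/(5.24 + 3.197) = 1.542 V.
Stage 2 is unloaded, so V_B = V_A · R4/(R3+R4) = 1.542 × 14.0/17.13 = 1.260 V.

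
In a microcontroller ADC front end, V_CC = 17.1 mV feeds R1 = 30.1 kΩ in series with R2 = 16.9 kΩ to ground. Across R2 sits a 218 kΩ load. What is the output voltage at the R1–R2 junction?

V_out ≈ 5.86 mV

R2 ‖ R_L = (16.9 × 218)/(16.9 + 218) = 15.68 kΩ.
Now apply the divider: V_out = 17.1 × 0.3426 = 5.858 mV.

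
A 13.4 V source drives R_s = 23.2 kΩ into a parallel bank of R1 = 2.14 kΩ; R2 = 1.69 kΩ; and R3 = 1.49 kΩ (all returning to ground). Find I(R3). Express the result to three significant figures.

I ≈ 0.219 mA

Combine the parallel branches: R_p = (1/2.14 + 1/1.69 + 1/1.49)⁻¹ = 0.5780 kΩ.
V_A by voltage divider: V_A = 13.4 × 0.5780/(23.2 + 0.5780) = 0.3257 V.
I(R3) = V_A / R3 = 0.3257/1.49 = 0.2186 mA.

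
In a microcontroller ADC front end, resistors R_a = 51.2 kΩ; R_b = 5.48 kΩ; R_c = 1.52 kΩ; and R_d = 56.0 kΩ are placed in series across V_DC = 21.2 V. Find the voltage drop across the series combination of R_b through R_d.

V ≈ 11.7 V

Series total: ΣR = 51.2 + 5.48 + 1.52 + 56.0 = 114.2 kΩ.
R_{R_b..R_d} = 5.48 + 1.52 + 56.0 = 63.00 kΩ.
By the voltage-divider rule, V = 21.2 × 63.00/114.2 = 11.70 V.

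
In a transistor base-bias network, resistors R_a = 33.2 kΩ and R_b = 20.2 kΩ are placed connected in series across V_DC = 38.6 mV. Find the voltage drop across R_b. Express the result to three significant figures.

V ≈ 14.6 mV

Series total: ΣR = 33.2 + 20.2 = 53.40 kΩ.
V = V_DC · R/ΣR = 38.6 × 0.3783 = 14.60 mV.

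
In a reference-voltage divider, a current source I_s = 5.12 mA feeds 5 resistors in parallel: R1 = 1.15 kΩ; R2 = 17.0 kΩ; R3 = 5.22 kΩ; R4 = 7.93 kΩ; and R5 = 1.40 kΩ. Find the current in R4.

I ≈ 0.329 mA

Total conductance ΣG = 1/1.15 + 1/17.0 + 1/5.22 + 1/7.93 + 1/1.40 = 1.960 (units of 1/kΩ).
By the current-divider rule, I = I_s · G_k/ΣG = 5.12 × 0.06433 = 0.3294 mA.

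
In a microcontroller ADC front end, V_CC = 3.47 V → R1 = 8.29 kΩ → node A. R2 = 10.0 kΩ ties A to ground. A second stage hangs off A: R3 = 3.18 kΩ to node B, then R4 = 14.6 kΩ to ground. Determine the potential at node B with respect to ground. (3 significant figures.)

Node A sees R2 in parallel with the series input of stage 2, R3 + R4 = 17.78 kΩ.
R2 ‖ (R3+R4) = 6.400 kΩ.
V_A = 3.47 × 6.400/(8.29 + 6.400) = 1.512 V.
V_B = V_A × 0.8211 = 1.241 V.

V_B ≈ 1.24 V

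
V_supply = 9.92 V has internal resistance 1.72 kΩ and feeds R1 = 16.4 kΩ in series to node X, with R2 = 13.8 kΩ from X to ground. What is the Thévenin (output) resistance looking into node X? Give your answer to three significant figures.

R1' = 1.72 + 16.4 = 18.12 kΩ (source resistance + R1).
Looking into X with the source shorted: R_th = R1'·R2/(R1'+R2) = 18.12 × 13.8/31.92 = 7.834 kΩ.

R_th ≈ 7.83 kΩ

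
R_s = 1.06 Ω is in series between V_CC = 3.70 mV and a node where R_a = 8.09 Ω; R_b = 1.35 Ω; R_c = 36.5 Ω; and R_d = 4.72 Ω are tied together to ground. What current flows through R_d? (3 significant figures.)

I ≈ 0.361 mA

Parallel bank: R_p = 1/(1/8.09 + 1/1.35 + 1/36.5 + 1/4.72) = 0.9061 Ω.
V_A by voltage divider: V_A = 3.70 × 0.9061/(1.06 + 0.9061) = 1.705 mV.
Branch current I = V_A/R_d = 1.705/4.72 = 0.3613 mA.
(Check via current divider: I_total = 1.882 mA; share G_k/ΣG = 0.1920 → same result.)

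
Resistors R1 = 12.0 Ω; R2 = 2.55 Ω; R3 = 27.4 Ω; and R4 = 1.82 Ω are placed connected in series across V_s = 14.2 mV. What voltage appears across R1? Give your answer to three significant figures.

V ≈ 3.89 mV

Total series resistance ΣR = 12.0 + 2.55 + 27.4 + 1.82 = 43.77 Ω.
V = V_s · R/ΣR = 14.2 × 0.2742 = 3.893 mV.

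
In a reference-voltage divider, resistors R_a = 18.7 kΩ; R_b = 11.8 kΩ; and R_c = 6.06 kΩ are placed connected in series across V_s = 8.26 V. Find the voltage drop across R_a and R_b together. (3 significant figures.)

ΣR = 18.7 + 11.8 + 6.06 = 36.56 kΩ.
R_{R_a..R_b} = 18.7 + 11.8 = 30.50 kΩ.
Voltage divider: V = V_s · (30.50 / 36.56) = 8.26 × 0.8342 = 6.891 V.

V ≈ 6.89 V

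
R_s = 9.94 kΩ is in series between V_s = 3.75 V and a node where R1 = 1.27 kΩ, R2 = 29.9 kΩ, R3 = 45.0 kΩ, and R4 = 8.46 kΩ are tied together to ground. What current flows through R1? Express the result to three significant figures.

Equivalent of the parallel group: R_p = 1.040 kΩ.
Node voltage V_A = V_s · R_p/(R_s + R_p) = 3.75 × 0.09474 = 0.3553 V.
Branch current I = V_A/R1 = 0.3553/1.27 = 0.2797 mA.

I ≈ 0.280 mA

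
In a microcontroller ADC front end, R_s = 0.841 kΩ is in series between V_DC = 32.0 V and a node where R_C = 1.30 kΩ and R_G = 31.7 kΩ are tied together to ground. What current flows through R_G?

I ≈ 0.603 mA

Parallel bank: R_p = 1/(1/1.30 + 1/31.7) = 1.249 kΩ.
V_A = 32.0 × 1.249/2.090 = 19.12 V.
I(R_G) = V_A / R_G = 19.12/31.7 = 0.6032 mA.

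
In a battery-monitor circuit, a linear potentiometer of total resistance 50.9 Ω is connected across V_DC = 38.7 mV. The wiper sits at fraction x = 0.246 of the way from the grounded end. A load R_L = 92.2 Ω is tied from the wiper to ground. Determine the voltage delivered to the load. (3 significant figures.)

Lower segment x·R_p = 12.52 Ω; upper segment (1−x)·R_p = 38.38 Ω.
Lower segment in parallel with the load: 12.52 ‖ 92.2 = 11.02 Ω.
Then V_out = V_DC · 11.02/(38.38 + 11.02) = 8.636 mV.

V_out ≈ 8.64 mV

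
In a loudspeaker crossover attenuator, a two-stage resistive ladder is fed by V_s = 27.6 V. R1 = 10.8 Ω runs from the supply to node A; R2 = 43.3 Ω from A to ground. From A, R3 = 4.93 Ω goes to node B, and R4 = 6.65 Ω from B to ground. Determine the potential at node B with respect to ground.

V_B ≈ 7.26 V

The second stage (R3 + R4 = 11.58 Ω) loads node A in parallel with R2.
R2 ‖ (R3+R4) = 9.137 Ω.
First divider: V_A = V_s · 9.137/(10.8 + 9.137) = 12.65 V.
V_B = V_A × 0.5743 = 7.264 V.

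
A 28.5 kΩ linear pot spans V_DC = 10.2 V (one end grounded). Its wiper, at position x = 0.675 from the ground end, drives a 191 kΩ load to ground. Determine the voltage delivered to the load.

Split the track: R_lower = x·R_p = 19.24 kΩ, R_upper = (1−x)·R_p = 9.262 kΩ.
Lower segment in parallel with the load: 19.24 ‖ 191 = 17.48 kΩ.
Then V_out = V_DC · 17.48/(9.262 + 17.48) = 6.667 V.
(Unloaded: V_out = x·V_DC = 6.88 V.)

V_out ≈ 6.67 V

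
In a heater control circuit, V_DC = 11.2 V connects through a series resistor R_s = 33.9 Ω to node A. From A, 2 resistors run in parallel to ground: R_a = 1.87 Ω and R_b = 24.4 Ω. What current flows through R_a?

I ≈ 0.292 A

Combine the parallel branches: R_p = (1/1.87 + 1/24.4)⁻¹ = 1.737 Ω.
V_A by voltage divider: V_A = 11.2 × 1.737/(33.9 + 1.737) = 0.5459 V.
Branch current I = V_A/R_a = 0.5459/1.87 = 0.2919 A.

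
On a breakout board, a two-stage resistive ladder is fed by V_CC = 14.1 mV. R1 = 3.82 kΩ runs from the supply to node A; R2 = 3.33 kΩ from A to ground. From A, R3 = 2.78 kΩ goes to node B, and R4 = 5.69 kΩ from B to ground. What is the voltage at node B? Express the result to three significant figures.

The second stage (R3 + R4 = 8.470 kΩ) loads node A in parallel with R2.
R2 ‖ (R3+R4) = 2.390 kΩ.
So V_A = 14.1 × 0.3849 = 5.427 mV.
Stage 2 is unloaded, so V_B = V_A · R4/(R3+R4) = 5.427 × 5.69/8.470 = 3.646 mV.

V_B ≈ 3.65 mV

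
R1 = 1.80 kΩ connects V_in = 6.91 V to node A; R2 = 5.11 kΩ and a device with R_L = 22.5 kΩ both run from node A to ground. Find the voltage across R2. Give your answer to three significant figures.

First combine the lower leg with the load: R2 ‖ R_L = 4.164 kΩ.
Then V_out = V_in · R2'/(R1 + R2') = 6.91 × 4.164/5.964 = 4.825 V.

V_out ≈ 4.82 V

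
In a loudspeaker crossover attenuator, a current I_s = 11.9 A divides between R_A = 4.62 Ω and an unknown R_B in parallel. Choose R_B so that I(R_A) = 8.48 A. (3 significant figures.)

R_B ≈ 11.5 Ω

Two-branch current divider: I_A = I_s · R_B/(R_A + R_B).
8.48/11.9 = R_B/(R_A + R_B) → R_B = R_A · (0.7126)/(1 − 0.7126) = 4.62 × 2.480 = 11.46 Ω.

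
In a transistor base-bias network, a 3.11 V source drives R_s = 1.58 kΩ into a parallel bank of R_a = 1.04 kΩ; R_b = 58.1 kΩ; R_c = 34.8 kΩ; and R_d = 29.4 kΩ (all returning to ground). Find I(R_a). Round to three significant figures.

Combine the parallel branches: R_p = (1/1.04 + 1/58.1 + 1/34.8 + 1/29.4)⁻¹ = 0.9602 kΩ.
V_A by voltage divider: V_A = 3.11 × 0.9602/(1.58 + 0.9602) = 1.176 V.
I(R_a) = V_A / R_a = 1.176/1.04 = 1.130 mA.

I ≈ 1.13 mA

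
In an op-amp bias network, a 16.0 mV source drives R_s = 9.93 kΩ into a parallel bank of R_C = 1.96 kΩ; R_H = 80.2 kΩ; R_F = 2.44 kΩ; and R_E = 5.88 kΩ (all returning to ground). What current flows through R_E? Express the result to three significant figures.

Parallel bank: R_p = 1/(1/1.96 + 1/80.2 + 1/2.44 + 1/5.88) = 0.9070 kΩ.
Node voltage V_A = V_supply · R_p/(R_s + R_p) = 16.0 × 0.08369 = 1.339 mV.
I(R_E) = V_A / R_E = 1.339/5.88 = 0.2277 µA.

I ≈ 0.228 µA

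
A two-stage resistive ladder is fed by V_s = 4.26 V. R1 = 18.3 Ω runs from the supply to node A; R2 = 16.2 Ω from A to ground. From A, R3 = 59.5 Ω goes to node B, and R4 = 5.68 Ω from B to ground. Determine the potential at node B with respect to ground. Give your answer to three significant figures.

Node A sees R2 in parallel with the series input of stage 2, R3 + R4 = 65.18 Ω.
R2 ‖ (R3+R4) = 12.98 Ω.
V_A = 4.26 × 12.98/(18.3 + 12.98) = 1.767 V.
Stage 2 is unloaded, so V_B = V_A · R4/(R3+R4) = 1.767 × 5.68/65.18 = 0.1540 V.

V_B ≈ 0.154 V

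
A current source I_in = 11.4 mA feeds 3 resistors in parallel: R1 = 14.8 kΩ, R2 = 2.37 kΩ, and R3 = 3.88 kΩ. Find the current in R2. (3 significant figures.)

ΣG = 1/14.8 + 1/2.37 + 1/3.88 = 0.7472.
R2 takes the fraction G_k/ΣG = 0.4219/0.7472 = 0.5647, so I = 11.4 × 0.5647 = 6.437 mA.

I ≈ 6.44 mA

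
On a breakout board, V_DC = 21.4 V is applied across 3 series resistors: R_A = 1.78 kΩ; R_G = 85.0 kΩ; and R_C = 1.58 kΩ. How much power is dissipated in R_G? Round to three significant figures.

P ≈ 4.99 mW

Series current I = V_DC/ΣR = 21.4/88.36 = 0.2422 mA.
V(R_G) = I·R = 20.59 V; P = V·I = 20.59 × 0.2422 = 4.986 mW.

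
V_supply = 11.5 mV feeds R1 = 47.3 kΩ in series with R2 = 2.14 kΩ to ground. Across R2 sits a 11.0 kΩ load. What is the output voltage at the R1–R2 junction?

V_out ≈ 0.420 mV

R2 ‖ R_L = (2.14 × 11.0)/(2.14 + 11.0) = 1.791 kΩ.
Voltage divider with the loaded lower leg: V_out = 11.5 × 1.791/(47.3 + 1.791) = 11.5 × 0.03649 = 0.4197 mV.
(Unloaded it would be 0.498 mV; the load pulls it down.)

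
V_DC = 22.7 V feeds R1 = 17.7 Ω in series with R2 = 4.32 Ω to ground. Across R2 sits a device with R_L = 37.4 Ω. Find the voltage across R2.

The load sits in parallel with R2, giving an effective lower resistance R2' = R2·R_L/(R2+R_L) = 3.873 Ω.
Then V_out = V_DC · R2'/(R1 + R2') = 22.7 × 3.873/21.57 = 4.075 V.
(Unloaded it would be 4.45 V; the load pulls it down.)

V_out ≈ 4.08 V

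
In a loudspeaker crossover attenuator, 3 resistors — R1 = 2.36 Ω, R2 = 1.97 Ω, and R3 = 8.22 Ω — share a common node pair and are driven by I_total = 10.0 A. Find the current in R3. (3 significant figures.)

Total conductance ΣG = 1/2.36 + 1/1.97 + 1/8.22 = 1.053 (units of 1/Ω).
By the current-divider rule, I = I_total · G_k/ΣG = 10.0 × 0.1155 = 1.155 A.

I ≈ 1.16 A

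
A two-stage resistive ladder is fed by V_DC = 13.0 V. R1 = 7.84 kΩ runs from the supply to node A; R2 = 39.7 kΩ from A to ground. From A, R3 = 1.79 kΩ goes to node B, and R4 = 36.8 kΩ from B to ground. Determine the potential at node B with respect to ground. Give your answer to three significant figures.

Looking into the second stage from A: R3 + R4 = 38.59 kΩ appears in parallel with R2.
R2 ‖ (R3+R4) = 19.57 kΩ.
So V_A = 13.0 × 0.7140 = 9.281 V.
Stage 2 is unloaded, so V_B = V_A · R4/(R3+R4) = 9.281 × 36.8/38.59 = 8.851 V.

V_B ≈ 8.85 V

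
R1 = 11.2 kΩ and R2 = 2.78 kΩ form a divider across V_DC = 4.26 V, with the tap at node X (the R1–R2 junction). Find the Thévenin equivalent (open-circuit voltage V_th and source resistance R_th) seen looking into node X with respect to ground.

Open-circuit (no load on X): V_th = V_DC · R2/(R1 + R2) = 4.26 × 2.78/(11.20 + 2.78) = 0.8471 V.
With V_DC suppressed (replaced by a short), R_th = R1 ‖ R2 = (11.20 × 2.78)/(11.20 + 2.78) = 2.227 kΩ.

V_th ≈ 0.847 V, R_th ≈ 2.23 kΩ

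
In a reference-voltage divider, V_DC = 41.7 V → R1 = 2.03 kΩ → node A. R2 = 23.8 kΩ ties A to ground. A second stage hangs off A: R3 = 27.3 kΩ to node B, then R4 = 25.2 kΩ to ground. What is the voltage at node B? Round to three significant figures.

Node A sees R2 in parallel with the series input of stage 2, R3 + R4 = 52.50 kΩ.
R2 ‖ (R3+R4) = 16.38 kΩ.
So V_A = 41.7 × 0.8897 = 37.10 V.
Then the unloaded second divider: V_B = V_A × R4/(R3+R4) = 37.10 × 0.4800 = 17.81 V.

V_B ≈ 17.8 V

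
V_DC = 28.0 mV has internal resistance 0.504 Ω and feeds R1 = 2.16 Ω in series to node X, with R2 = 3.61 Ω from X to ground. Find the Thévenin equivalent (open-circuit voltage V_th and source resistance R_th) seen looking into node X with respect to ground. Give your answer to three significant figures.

R1' = 0.504 + 2.16 = 2.664 Ω (source resistance + R1).
With X open, the divider is unloaded: V_th = 28.0 × 3.61/6.274 = 16.11 mV.
With V_DC suppressed (replaced by a short), R_th = R1' ‖ R2 = (2.664 × 3.61)/(2.664 + 3.61) = 1.533 Ω.

V_th ≈ 16.1 mV, R_th ≈ 1.53 Ω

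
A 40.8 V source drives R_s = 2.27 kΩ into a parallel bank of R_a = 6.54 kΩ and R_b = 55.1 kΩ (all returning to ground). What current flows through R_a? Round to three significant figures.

I ≈ 4.49 mA

Equivalent of the parallel group: R_p = 5.846 kΩ.
Node voltage V_A = V_in · R_p/(R_s + R_p) = 40.8 × 0.7203 = 29.39 V.
I(R_a) = V_A / R_a = 29.39/6.54 = 4.494 mA.
(Check via current divider: I_total = 5.027 mA; share G_k/ΣG = 0.8939 → same result.)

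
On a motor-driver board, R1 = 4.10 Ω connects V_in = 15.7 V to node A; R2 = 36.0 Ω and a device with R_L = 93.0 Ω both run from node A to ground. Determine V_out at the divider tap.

V_out ≈ 13.6 V

First combine the lower leg with the load: R2 ‖ R_L = 25.95 Ω.
Now apply the divider: V_out = 15.7 × 0.8636 = 13.56 V.
(Unloaded it would be 14.1 V; the load pulls it down.)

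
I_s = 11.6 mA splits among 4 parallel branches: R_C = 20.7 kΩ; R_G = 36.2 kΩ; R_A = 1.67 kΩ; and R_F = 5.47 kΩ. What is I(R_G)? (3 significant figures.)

Total conductance ΣG = 1/20.7 + 1/36.2 + 1/1.67 + 1/5.47 = 0.8576 (units of 1/kΩ).
Current divider: I(R_G) = I_s · G_k/ΣG = 11.6 × (0.02762/0.8576) = 11.6 × 0.03221 = 0.3737 mA.

I ≈ 0.374 mA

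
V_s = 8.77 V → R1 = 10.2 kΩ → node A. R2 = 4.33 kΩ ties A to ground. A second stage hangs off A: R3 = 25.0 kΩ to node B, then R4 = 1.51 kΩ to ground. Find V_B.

Looking into the second stage from A: R3 + R4 = 26.51 kΩ appears in parallel with R2.
R2 ‖ (R3+R4) = 3.722 kΩ.
First divider: V_A = V_s · 3.722/(10.2 + 3.722) = 2.345 V.
Then the unloaded second divider: V_B = V_A × R4/(R3+R4) = 2.345 × 0.05696 = 0.1336 V.

V_B ≈ 0.134 V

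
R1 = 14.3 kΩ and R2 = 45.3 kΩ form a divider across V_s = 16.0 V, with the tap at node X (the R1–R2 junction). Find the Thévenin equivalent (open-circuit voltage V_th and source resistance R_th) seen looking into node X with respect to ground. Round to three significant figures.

V_th ≈ 12.2 V, R_th ≈ 10.9 kΩ

With X open, the divider is unloaded: V_th = 16.0 × 45.3/59.60 = 12.16 V.
Zeroing V_s shorts the top of R1 to ground, so R_th = R1 ‖ R2 = 10.87 kΩ.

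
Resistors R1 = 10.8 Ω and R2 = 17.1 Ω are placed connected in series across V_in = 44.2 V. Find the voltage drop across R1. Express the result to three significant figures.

V ≈ 17.1 V

Series total: ΣR = 10.8 + 17.1 = 27.90 Ω.
By the voltage-divider rule, V = 44.2 × 10.80/27.90 = 17.11 V.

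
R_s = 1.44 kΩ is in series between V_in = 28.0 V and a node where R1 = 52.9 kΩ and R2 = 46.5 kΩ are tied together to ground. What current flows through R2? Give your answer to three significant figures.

I ≈ 0.569 mA

Equivalent of the parallel group: R_p = 24.75 kΩ.
Node voltage V_A = V_in · R_p/(R_s + R_p) = 28.0 × 0.9450 = 26.46 V.
I(R2) = V_A / R2 = 26.46/46.5 = 0.5690 mA.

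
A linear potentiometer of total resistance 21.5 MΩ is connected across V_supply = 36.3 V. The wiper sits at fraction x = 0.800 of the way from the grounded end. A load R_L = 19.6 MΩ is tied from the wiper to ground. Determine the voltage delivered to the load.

The pot divides into 4.300 MΩ above the wiper and 17.20 MΩ below.
Lower segment in parallel with the load: 17.20 ‖ 19.6 = 9.161 MΩ.
Then V_out = V_supply · 9.161/(4.300 + 9.161) = 24.70 V.

V_out ≈ 24.7 V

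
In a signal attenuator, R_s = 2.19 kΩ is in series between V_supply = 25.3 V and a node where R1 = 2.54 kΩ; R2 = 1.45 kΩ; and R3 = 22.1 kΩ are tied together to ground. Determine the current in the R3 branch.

Combine the parallel branches: R_p = (1/2.54 + 1/1.45 + 1/22.1)⁻¹ = 0.8860 kΩ.
Node voltage V_A = V_supply · R_p/(R_s + R_p) = 25.3 × 0.2880 = 7.288 V.
I(R3) = V_A / R3 = 7.288/22.1 = 0.3298 mA.

I ≈ 0.330 mA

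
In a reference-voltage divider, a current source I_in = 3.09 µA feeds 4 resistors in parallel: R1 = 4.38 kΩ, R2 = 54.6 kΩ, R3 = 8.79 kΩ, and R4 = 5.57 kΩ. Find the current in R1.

I ≈ 1.31 µA

Total conductance ΣG = 1/4.38 + 1/54.6 + 1/8.79 + 1/5.57 = 0.5399 (units of 1/kΩ).
R1 takes the fraction G_k/ΣG = 0.2283/0.5399 = 0.4229, so I = 3.09 × 0.4229 = 1.307 µA.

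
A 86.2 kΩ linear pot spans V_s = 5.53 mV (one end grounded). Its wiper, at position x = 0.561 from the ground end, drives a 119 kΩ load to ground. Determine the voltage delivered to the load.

Split the track: R_lower = x·R_p = 48.36 kΩ, R_upper = (1−x)·R_p = 37.84 kΩ.
(x·R_p) ‖ R_L = 34.39 kΩ.
Then V_out = V_s · 34.39/(37.84 + 34.39) = 2.633 mV.

V_out ≈ 2.63 mV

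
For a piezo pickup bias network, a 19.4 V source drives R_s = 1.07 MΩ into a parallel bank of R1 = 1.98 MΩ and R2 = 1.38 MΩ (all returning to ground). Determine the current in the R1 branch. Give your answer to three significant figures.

I ≈ 4.23 µA

Combine the parallel branches: R_p = (1/1.98 + 1/1.38)⁻¹ = 0.8132 MΩ.
Node voltage V_A = V_DC · R_p/(R_s + R_p) = 19.4 × 0.4318 = 8.377 V.
Branch current I = V_A/R1 = 8.377/1.98 = 4.231 µA.
(Equivalently: I_total = 10.30 µA, then current-divider fraction G_k/ΣG = 0.4107.)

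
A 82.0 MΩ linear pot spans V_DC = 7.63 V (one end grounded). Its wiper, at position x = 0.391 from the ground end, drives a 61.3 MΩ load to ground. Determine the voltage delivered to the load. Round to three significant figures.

Lower segment x·R_p = 32.06 MΩ; upper segment (1−x)·R_p = 49.94 MΩ.
R_L loads the lower segment: effective lower R = 21.05 MΩ.
V_out = 7.63 × 21.05/(49.94 + 21.05) = 2.263 V.
(Unloaded: V_out = x·V_DC = 2.98 V.)

V_out ≈ 2.26 V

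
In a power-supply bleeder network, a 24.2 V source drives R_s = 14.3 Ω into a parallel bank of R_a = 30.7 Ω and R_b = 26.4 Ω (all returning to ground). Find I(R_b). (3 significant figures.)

I ≈ 0.457 A

Equivalent of the parallel group: R_p = 14.19 Ω.
Node voltage V_A = V_in · R_p/(R_s + R_p) = 24.2 × 0.4981 = 12.06 V.
Branch current I = V_A/R_b = 12.06/26.4 = 0.4566 A.
(Check via current divider: I_total = 0.8493 A; share G_k/ΣG = 0.5377 → same result.)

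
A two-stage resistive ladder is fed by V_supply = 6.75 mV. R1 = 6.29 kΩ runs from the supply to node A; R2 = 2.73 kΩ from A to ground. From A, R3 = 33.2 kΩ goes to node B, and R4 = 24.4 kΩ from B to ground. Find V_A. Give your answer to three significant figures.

Node A sees R2 in parallel with the series input of stage 2, R3 + R4 = 57.60 kΩ.
Effective lower resistance at A: R2 ‖ 57.60 = 2.606 kΩ.
So V_A = 6.75 × 0.2930 = 1.978 mV.

V_A ≈ 1.98 mV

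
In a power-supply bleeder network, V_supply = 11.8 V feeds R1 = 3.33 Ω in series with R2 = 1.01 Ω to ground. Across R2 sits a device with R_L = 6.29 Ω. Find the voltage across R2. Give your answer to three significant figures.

V_out ≈ 2.44 V

R2 ‖ R_L = (1.01 × 6.29)/(1.01 + 6.29) = 0.8703 Ω.
Voltage divider with the loaded lower leg: V_out = 11.8 × 0.8703/(3.33 + 0.8703) = 11.8 × 0.2072 = 2.445 V.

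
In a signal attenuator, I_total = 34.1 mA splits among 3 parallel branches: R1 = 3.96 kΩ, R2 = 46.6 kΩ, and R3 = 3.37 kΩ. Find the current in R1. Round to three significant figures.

Total conductance ΣG = 1/3.96 + 1/46.6 + 1/3.37 = 0.5707 (units of 1/kΩ).
By the current-divider rule, I = I_total · G_k/ΣG = 34.1 × 0.4425 = 15.09 mA.

I ≈ 15.1 mA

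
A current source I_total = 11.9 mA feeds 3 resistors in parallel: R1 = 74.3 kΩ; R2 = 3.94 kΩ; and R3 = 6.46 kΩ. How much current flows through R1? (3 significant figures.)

Total conductance ΣG = 1/74.3 + 1/3.94 + 1/6.46 = 0.4221 (units of 1/kΩ).
R1 takes the fraction G_k/ΣG = 0.01346/0.4221 = 0.03189, so I = 11.9 × 0.03189 = 0.3795 mA.

I ≈ 0.379 mA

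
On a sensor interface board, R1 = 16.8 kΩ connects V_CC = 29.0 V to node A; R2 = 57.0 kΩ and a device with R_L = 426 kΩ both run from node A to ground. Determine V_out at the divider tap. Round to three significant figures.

The load sits in parallel with R2, giving an effective lower resistance R2' = R2·R_L/(R2+R_L) = 50.27 kΩ.
Now apply the divider: V_out = 29.0 × 0.7495 = 21.74 V.

V_out ≈ 21.7 V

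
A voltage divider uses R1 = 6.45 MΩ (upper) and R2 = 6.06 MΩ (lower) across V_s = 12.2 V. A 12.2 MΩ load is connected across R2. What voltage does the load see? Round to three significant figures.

V_out ≈ 4.70 V

R2 ‖ R_L = (6.06 × 12.2)/(6.06 + 12.2) = 4.049 MΩ.
Now apply the divider: V_out = 12.2 × 0.3856 = 4.705 V.
(Unloaded it would be 5.91 V; the load pulls it down.)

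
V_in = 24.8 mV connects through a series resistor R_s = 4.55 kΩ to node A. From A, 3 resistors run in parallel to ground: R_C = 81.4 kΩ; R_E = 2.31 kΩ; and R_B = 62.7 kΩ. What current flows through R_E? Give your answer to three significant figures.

Equivalent of the parallel group: R_p = 2.169 kΩ.
V_A by voltage divider: V_A = 24.8 × 2.169/(4.55 + 2.169) = 8.005 mV.
I(R_E) = V_A / R_E = 8.005/2.31 = 3.465 µA.

I ≈ 3.47 µA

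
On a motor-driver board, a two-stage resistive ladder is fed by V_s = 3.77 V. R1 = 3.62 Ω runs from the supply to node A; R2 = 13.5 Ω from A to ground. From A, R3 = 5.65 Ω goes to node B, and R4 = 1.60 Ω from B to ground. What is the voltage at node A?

V_A ≈ 2.13 V

Node A sees R2 in parallel with the series input of stage 2, R3 + R4 = 7.250 Ω.
R2 ‖ (R3+R4) = 4.717 Ω.
First divider: V_A = V_s · 4.717/(3.62 + 4.717) = 2.133 V.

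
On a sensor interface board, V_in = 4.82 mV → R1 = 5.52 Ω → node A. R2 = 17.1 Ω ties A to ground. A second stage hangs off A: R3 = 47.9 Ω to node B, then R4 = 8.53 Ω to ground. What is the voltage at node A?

V_A ≈ 3.39 mV

Looking into the second stage from A: R3 + R4 = 56.43 Ω appears in parallel with R2.
R2 ‖ (R3+R4) = 13.12 Ω.
V_A = 4.82 × 13.12/(5.52 + 13.12) = 3.393 mV.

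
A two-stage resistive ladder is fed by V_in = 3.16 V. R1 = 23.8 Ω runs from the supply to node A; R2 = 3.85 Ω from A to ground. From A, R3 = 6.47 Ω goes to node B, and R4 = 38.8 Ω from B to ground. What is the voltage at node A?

The second stage (R3 + R4 = 45.27 Ω) loads node A in parallel with R2.
R2 ‖ (R3+R4) = 3.548 Ω.
V_A = 3.16 × 3.548/(23.8 + 3.548) = 0.4100 V.

V_A ≈ 0.410 V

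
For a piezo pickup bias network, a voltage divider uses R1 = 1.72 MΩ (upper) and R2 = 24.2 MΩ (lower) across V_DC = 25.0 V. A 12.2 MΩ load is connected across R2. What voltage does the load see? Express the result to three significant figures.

The load sits in parallel with R2, giving an effective lower resistance R2' = R2·R_L/(R2+R_L) = 8.111 MΩ.
Then V_out = V_DC · R2'/(R1 + R2') = 25.0 × 8.111/9.831 = 20.63 V.

V_out ≈ 20.6 V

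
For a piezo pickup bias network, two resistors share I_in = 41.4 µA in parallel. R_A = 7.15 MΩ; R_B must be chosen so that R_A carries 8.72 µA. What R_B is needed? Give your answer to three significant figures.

Two-branch current divider: I_A = I_in · R_B/(R_A + R_B).
With f = 0.2106, R_B = R_A · f/(1−f) = 7.15 × 0.2668 = 1.908 MΩ.

R_B ≈ 1.91 MΩ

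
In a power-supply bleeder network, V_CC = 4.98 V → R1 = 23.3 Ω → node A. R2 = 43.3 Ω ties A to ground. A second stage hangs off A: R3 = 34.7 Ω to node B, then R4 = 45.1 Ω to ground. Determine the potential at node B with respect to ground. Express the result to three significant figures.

Node A sees R2 in parallel with the series input of stage 2, R3 + R4 = 79.80 Ω.
Effective lower resistance at A: R2 ‖ 79.80 = 28.07 Ω.
V_A = 4.98 × 28.07/(23.3 + 28.07) = 2.721 V.
V_B = V_A × 0.5652 = 1.538 V.

V_B ≈ 1.54 V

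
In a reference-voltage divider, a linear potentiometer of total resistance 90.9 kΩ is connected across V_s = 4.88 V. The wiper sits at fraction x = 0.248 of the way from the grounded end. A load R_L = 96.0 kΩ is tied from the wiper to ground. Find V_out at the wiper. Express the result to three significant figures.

V_out ≈ 1.03 V

Split the track: R_lower = x·R_p = 22.54 kΩ, R_upper = (1−x)·R_p = 68.36 kΩ.
Lower segment in parallel with the load: 22.54 ‖ 96.0 = 18.26 kΩ.
Loaded-divider output: V_out = 4.88 × 0.2108 = 1.029 V.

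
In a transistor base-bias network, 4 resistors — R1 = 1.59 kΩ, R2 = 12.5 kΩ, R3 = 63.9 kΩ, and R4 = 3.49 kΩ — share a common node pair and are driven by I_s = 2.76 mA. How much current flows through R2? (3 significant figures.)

I ≈ 0.218 mA

ΣG = 1/1.59 + 1/12.5 + 1/63.9 + 1/3.49 = 1.011.
Current divider: I(R2) = I_s · G_k/ΣG = 2.76 × (0.08000/1.011) = 2.76 × 0.07912 = 0.2184 mA.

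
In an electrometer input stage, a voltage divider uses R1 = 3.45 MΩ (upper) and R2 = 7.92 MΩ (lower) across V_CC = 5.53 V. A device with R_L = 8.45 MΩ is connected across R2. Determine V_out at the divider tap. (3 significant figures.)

V_out ≈ 3.00 V

First combine the lower leg with the load: R2 ‖ R_L = 4.088 MΩ.
Voltage divider with the loaded lower leg: V_out = 5.53 × 4.088/(3.45 + 4.088) = 5.53 × 0.5423 = 2.999 V.
(Unloaded it would be 3.85 V; the load pulls it down.)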